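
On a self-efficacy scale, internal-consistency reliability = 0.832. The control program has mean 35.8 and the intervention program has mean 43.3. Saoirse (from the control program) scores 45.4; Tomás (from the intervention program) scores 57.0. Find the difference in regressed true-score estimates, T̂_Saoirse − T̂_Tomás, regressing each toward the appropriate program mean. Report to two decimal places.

-10.91

T̂_Saoirse = 0.832(45.4) + 0.168(35.8) = 43.7872
T̂_Tomás = 0.832(57.0) + 0.168(43.3) = 54.6984
Difference = 43.7872 − 54.6984 = -10.9112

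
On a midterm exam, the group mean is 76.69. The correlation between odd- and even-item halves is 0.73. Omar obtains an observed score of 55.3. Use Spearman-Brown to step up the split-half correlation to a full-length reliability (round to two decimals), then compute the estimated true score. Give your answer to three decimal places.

Spearman-Brown: ρ = 2r/(1 + r) = 2(0.73)/(1 + 0.73) = 1.460/1.73 = 0.8439 → 0.84
Kelley's formula gives T̂ = 0.84·55.3 + 0.16·76.69 = 46.452 + 12.2704 = 58.7224.

58.722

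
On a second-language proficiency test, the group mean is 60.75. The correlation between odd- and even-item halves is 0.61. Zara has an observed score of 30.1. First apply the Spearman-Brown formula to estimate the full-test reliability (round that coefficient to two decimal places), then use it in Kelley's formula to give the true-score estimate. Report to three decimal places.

Spearman-Brown: ρ = 2r/(1 + r) = 2(0.61)/(1 + 0.61) = 1.220/1.61 = 0.7578 → 0.76
Regress the observed score toward the mean by the unreliability: T̂ = 0.76·30.1 + 0.24·60.75 = 22.876 + 14.5800 = 37.4560.

37.456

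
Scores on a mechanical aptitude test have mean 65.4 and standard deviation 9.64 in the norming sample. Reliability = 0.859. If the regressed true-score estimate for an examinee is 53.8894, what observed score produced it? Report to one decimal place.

T̂ = ρX + (1 − ρ)μ  ⇒  X = (T̂ − (1 − ρ)μ) / ρ
X = (53.8894 − 0.141 × 65.4) / 0.859 = (53.8894 − 9.2214) / 0.859 = 44.6680 / 0.859 = 52.000

52.0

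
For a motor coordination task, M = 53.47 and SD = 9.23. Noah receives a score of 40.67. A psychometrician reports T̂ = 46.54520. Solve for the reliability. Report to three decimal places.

0.541

T̂ = ρX + (1 − ρ)μ  ⇒  T̂ − μ = ρ(X − μ)
ρ = (T̂ − μ)/(X − μ) = (46.54520 − 53.47) / (40.67 − 53.47) = -6.92480 / -12.80 = 0.54100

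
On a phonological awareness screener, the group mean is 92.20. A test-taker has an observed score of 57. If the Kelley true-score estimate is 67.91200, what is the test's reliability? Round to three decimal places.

0.690

T̂ = ρX + (1 − ρ)μ  ⇒  T̂ − μ = ρ(X − μ)
ρ = (T̂ − μ)/(X − μ) = (67.91200 − 92.20) / (57 − 92.20) = -24.28800 / -35.20 = 0.69000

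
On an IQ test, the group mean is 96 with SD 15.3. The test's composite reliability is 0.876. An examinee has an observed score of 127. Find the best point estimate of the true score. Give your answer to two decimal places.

123.16

Regress the observed score toward the mean by the unreliability: T̂ = 0.876·127 + 0.124·96 = 111.252 + 11.904 = 123.156.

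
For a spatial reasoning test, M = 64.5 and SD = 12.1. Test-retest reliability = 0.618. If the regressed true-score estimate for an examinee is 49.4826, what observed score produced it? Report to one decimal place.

40.2

T̂ = ρX + (1 − ρ)μ  ⇒  X = (T̂ − (1 − ρ)μ) / ρ
X = (49.4826 − 0.382 × 64.5) / 0.618 = (49.4826 − 24.6390) / 0.618 = 24.8436 / 0.618 = 40.200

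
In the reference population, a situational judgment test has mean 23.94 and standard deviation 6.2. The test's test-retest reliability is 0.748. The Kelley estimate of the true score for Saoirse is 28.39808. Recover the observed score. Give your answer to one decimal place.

29.9

T̂ = ρX + (1 − ρ)μ  ⇒  X = (T̂ − (1 − ρ)μ) / ρ
X = (28.39808 − 0.252 × 23.94) / 0.748 = (28.39808 − 6.03288) / 0.748 = 22.36520 / 0.748 = 29.900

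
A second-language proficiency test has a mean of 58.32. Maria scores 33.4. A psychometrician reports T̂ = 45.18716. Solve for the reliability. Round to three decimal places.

0.527

T̂ = ρX + (1 − ρ)μ  ⇒  T̂ − μ = ρ(X − μ)
ρ = (T̂ − μ)/(X − μ) = (45.18716 − 58.32) / (33.4 − 58.32) = -13.13284 / -24.92 = 0.52700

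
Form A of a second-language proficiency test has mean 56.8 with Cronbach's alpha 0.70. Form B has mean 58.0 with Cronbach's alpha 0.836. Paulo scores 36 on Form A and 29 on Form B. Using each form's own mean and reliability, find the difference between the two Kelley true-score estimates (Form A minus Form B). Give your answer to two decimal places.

8.48

T̂_A = 0.70(36) + 0.30(56.8) = 42.2400
T̂_B = 0.836(29) + 0.164(58.0) = 33.7560
T̂_A − T̂_B = 8.4840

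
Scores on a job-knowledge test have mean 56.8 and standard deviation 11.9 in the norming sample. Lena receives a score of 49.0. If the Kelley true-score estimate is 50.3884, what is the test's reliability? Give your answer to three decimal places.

T̂ = ρX + (1 − ρ)μ  ⇒  T̂ − μ = ρ(X − μ)
ρ = (T̂ − μ)/(X − μ) = (50.3884 − 56.8) / (49.0 − 56.8) = -6.4116 / -7.8 = 0.82200

0.822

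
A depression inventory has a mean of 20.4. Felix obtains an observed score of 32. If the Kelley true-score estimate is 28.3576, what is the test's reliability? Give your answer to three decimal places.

0.686

T̂ = ρX + (1 − ρ)μ  ⇒  T̂ − μ = ρ(X − μ)
ρ = (T̂ − μ)/(X − μ) = (28.3576 − 20.4) / (32 − 20.4) = 7.9576 / 11.6 = 0.68600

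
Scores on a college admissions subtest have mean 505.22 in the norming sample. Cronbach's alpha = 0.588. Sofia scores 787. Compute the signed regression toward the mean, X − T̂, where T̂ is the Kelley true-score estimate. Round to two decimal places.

T̂ = 0.588(787) + 0.412(505.22) = 462.756 + 208.15064 = 670.9066 → 670.907
X − T̂ = 787 − 670.907 = 116.093 → 116.09

116.09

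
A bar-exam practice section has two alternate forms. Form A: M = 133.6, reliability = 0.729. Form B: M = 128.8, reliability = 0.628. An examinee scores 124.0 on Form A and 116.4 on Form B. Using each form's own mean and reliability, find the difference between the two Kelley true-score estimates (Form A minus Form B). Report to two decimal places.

T̂_A = 0.729(124.0) + 0.271(133.6) = 126.6016
T̂_B = 0.628(116.4) + 0.372(128.8) = 121.0128
T̂_A − T̂_B = 5.5888

5.59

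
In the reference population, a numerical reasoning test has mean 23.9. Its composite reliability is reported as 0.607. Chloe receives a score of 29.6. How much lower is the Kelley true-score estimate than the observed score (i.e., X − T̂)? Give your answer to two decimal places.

T̂ = 0.607(29.6) + 0.393(23.9) = 17.9672 + 9.3927 = 27.3599 → 27.360
X − T̂ = 29.6 − 27.360 = 2.240 → 2.24

2.24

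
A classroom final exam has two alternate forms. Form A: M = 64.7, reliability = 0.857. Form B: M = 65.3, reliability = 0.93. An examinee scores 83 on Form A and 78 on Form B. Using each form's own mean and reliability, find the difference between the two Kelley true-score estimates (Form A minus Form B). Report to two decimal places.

3.27

T̂_A = 0.857(83) + 0.143(64.7) = 80.3831
T̂_B = 0.93(78) + 0.07(65.3) = 77.1110
T̂_A − T̂_B = 3.2721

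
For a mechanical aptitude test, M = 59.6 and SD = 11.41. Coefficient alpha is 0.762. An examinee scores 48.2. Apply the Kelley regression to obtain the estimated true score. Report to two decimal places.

Kelley's formula gives T̂ = 0.762·48.2 + 0.238·59.6 = 36.7284 + 14.1848 = 50.913.

50.91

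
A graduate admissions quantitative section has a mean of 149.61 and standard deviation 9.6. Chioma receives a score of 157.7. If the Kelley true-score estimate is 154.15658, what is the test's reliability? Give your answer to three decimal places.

0.562

T̂ = ρX + (1 − ρ)μ  ⇒  T̂ − μ = ρ(X − μ)
ρ = (T̂ − μ)/(X − μ) = (154.15658 − 149.61) / (157.7 − 149.61) = 4.54658 / 8.09 = 0.56200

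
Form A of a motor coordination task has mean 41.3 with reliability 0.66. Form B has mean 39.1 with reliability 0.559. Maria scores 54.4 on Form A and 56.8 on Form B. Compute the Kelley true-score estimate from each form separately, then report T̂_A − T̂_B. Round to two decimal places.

0.95

T̂_A = 0.66(54.4) + 0.34(41.3) = 49.9460
T̂_B = 0.559(56.8) + 0.441(39.1) = 48.9943
T̂_A − T̂_B = 0.9517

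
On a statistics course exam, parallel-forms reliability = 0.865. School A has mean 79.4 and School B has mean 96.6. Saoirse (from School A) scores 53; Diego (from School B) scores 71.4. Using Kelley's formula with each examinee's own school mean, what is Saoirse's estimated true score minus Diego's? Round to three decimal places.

T̂_Saoirse = 0.865(53) + 0.135(79.4) = 56.56400
T̂_Diego = 0.865(71.4) + 0.135(96.6) = 74.80200
Difference = 56.56400 − 74.80200 = -18.23800

-18.238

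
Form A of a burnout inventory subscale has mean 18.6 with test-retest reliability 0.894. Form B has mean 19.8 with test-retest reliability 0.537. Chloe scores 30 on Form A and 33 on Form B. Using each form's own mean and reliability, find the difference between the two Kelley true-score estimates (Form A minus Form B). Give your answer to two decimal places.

1.90

T̂_A = 0.894(30) + 0.106(18.6) = 28.7916
T̂_B = 0.537(33) + 0.463(19.8) = 26.8884
T̂_A − T̂_B = 1.9032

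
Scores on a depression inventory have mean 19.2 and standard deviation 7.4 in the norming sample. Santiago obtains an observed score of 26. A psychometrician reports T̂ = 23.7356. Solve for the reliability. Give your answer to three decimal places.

T̂ = ρX + (1 − ρ)μ  ⇒  T̂ − μ = ρ(X − μ)
ρ = (T̂ − μ)/(X − μ) = (23.7356 − 19.2) / (26 − 19.2) = 4.5356 / 6.8 = 0.66700

0.667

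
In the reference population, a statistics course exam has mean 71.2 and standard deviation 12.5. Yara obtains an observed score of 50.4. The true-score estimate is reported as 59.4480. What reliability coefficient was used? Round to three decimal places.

T̂ = ρX + (1 − ρ)μ  ⇒  T̂ − μ = ρ(X − μ)
ρ = (T̂ − μ)/(X − μ) = (59.4480 − 71.2) / (50.4 − 71.2) = -11.7520 / -20.8 = 0.56500

0.565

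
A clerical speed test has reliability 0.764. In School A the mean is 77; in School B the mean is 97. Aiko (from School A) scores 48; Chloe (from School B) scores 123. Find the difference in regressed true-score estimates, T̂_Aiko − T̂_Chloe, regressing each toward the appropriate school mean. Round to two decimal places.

-62.02

T̂_Aiko = 0.764(48) + 0.236(77) = 54.8440
T̂_Chloe = 0.764(123) + 0.236(97) = 116.8640
Difference = 54.8440 − 116.8640 = -62.0200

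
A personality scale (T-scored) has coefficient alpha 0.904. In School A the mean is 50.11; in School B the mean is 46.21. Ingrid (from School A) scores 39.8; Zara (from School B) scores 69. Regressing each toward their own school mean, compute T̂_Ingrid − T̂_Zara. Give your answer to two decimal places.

T̂_Ingrid = 0.904(39.8) + 0.096(50.11) = 40.7898
T̂_Zara = 0.904(69) + 0.096(46.21) = 66.8122
Difference = 40.7898 − 66.8122 = -26.0224

-26.02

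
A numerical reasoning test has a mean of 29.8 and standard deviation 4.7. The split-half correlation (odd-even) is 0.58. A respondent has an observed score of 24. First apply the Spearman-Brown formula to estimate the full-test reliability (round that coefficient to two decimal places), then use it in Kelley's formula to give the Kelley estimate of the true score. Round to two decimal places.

25.57

Spearman-Brown: ρ = 2r/(1 + r) = 2(0.58)/(1 + 0.58) = 1.160/1.58 = 0.7342 → 0.73
T̂ = 0.73(24) + 0.27(29.8) = 17.52 + 8.046 = 25.566 → 25.57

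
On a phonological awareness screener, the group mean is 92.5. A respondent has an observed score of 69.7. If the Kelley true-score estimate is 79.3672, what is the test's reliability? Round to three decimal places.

T̂ = ρX + (1 − ρ)μ  ⇒  T̂ − μ = ρ(X − μ)
ρ = (T̂ − μ)/(X − μ) = (79.3672 − 92.5) / (69.7 − 92.5) = -13.1328 / -22.8 = 0.57600

0.576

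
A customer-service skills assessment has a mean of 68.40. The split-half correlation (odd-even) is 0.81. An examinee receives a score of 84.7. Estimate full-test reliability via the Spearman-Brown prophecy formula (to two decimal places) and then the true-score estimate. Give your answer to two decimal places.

Spearman-Brown: ρ = 2r/(1 + r) = 2(0.81)/(1 + 0.81) = 1.620/1.81 = 0.8950 → 0.90
T̂ = ρX + (1 − ρ)μ
  = 0.90 × 84.7 + 0.10 × 68.40
  = 76.230 + 6.8400
  = 83.070
  ≈ 83.07

83.07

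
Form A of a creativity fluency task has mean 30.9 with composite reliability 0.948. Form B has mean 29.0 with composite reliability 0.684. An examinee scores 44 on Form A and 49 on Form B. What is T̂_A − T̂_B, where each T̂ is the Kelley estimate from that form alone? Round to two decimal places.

T̂_A = 0.948(44) + 0.052(30.9) = 43.3188
T̂_B = 0.684(49) + 0.316(29.0) = 42.6800
T̂_A − T̂_B = 0.6388

0.64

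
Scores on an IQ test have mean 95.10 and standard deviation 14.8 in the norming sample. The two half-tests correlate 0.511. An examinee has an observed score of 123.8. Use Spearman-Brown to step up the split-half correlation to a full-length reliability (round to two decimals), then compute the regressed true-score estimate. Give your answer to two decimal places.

Spearman-Brown: ρ = 2r/(1 + r) = 2(0.511)/(1 + 0.511) = 1.0220/1.511 = 0.6764 → 0.68
Regress the observed score toward the mean by the unreliability: T̂ = 0.68·123.8 + 0.32·95.10 = 84.184 + 30.4320 = 114.616.

114.62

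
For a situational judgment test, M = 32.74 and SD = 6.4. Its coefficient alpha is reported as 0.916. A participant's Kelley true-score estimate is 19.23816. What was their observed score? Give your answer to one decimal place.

T̂ = ρX + (1 − ρ)μ  ⇒  X = (T̂ − (1 − ρ)μ) / ρ
X = (19.23816 − 0.084 × 32.74) / 0.916 = (19.23816 − 2.75016) / 0.916 = 16.48800 / 0.916 = 18.000

18.0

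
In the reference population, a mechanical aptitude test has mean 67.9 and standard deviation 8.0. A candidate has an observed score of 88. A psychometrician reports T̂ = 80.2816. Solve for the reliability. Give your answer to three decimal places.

0.616

T̂ = ρX + (1 − ρ)μ  ⇒  T̂ − μ = ρ(X − μ)
ρ = (T̂ − μ)/(X − μ) = (80.2816 − 67.9) / (88 − 67.9) = 12.3816 / 20.1 = 0.61600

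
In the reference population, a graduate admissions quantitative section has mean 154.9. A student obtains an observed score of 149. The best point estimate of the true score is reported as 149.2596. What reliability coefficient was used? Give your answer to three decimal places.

0.956

T̂ = ρX + (1 − ρ)μ  ⇒  T̂ − μ = ρ(X − μ)
ρ = (T̂ − μ)/(X − μ) = (149.2596 − 154.9) / (149 − 154.9) = -5.6404 / -5.9 = 0.95600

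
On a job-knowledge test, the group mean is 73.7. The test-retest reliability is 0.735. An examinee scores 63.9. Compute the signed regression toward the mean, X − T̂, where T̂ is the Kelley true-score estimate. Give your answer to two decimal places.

Regress the observed score toward the mean by the unreliability: T̂ = 0.735·63.9 + 0.265·73.7 = 46.9665 + 19.5305 = 66.4970.
X − T̂ = 63.9 − 66.497 = -2.597 → -2.60

-2.60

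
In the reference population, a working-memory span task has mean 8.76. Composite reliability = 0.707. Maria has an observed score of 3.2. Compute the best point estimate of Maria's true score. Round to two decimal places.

4.83

Kelley's formula gives T̂ = 0.707·3.2 + 0.293·8.76 = 2.2624 + 2.56668 = 4.829.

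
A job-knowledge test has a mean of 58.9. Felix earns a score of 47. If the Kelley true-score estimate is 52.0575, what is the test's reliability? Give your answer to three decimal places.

T̂ = ρX + (1 − ρ)μ  ⇒  T̂ − μ = ρ(X − μ)
ρ = (T̂ − μ)/(X − μ) = (52.0575 − 58.9) / (47 − 58.9) = -6.8425 / -11.9 = 0.57500

0.575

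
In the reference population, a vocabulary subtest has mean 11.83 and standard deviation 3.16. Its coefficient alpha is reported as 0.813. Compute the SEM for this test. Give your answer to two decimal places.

1.37

SEM = SD · √(1 − ρ) = 3.16 × √0.187 = 3.16 × 0.4324 = 1.366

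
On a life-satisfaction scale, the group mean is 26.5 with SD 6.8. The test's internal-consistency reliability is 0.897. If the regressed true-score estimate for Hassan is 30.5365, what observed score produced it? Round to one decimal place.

T̂ = ρX + (1 − ρ)μ  ⇒  X = (T̂ − (1 − ρ)μ) / ρ
X = (30.5365 − 0.103 × 26.5) / 0.897 = (30.5365 − 2.7295) / 0.897 = 27.8070 / 0.897 = 31.000

31.0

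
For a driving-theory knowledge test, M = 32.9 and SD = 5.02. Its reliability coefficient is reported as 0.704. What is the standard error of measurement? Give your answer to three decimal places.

SEM = SD · √(1 − ρ) = 5.02 × √0.296 = 5.02 × 0.5441 = 2.7312

2.731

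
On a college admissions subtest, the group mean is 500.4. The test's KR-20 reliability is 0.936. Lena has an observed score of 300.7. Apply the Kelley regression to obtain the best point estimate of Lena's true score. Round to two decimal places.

313.48

T̂ = ρX + (1 − ρ)μ
  = 0.936 × 300.7 + 0.064 × 500.4
  = 281.4552 + 32.0256
  = 313.481
  ≈ 313.48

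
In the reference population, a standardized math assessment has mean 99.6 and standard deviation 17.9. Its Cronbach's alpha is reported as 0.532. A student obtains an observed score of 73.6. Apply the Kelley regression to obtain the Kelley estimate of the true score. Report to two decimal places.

85.77

T̂ = 0.532(73.6) + 0.468(99.6) = 39.1552 + 46.6128 = 85.768 → 85.77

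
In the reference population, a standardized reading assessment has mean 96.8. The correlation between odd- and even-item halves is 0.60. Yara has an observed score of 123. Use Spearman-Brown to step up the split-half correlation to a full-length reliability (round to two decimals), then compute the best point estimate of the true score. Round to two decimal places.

Spearman-Brown: ρ = 2r/(1 + r) = 2(0.60)/(1 + 0.60) = 1.200/1.60 = 0.7500 → 0.75
T̂ = ρX + (1 − ρ)μ
  = 0.75 × 123 + 0.25 × 96.8
  = 92.25 + 24.200
  = 116.450
  ≈ 116.45

116.45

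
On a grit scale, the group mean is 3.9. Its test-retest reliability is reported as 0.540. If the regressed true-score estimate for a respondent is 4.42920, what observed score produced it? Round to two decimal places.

T̂ = ρX + (1 − ρ)μ  ⇒  X = (T̂ − (1 − ρ)μ) / ρ
X = (4.42920 − 0.460 × 3.9) / 0.540 = (4.42920 − 1.7940) / 0.540 = 2.63520 / 0.540 = 4.8800

4.88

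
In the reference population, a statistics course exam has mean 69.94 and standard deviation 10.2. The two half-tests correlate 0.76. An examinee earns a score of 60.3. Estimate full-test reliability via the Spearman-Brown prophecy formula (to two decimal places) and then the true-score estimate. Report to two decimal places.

Spearman-Brown: ρ = 2r/(1 + r) = 2(0.76)/(1 + 0.76) = 1.520/1.76 = 0.8636 → 0.86
Weight the observed score by reliability and the mean by (1 − reliability): T̂ = 0.86·60.3 + 0.14·69.94 = 51.858 + 9.7916 = 61.650.

61.65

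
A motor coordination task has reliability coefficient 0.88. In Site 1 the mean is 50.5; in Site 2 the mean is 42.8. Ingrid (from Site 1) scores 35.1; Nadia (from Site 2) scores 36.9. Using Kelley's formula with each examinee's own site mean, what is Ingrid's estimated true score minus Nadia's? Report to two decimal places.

-0.66

T̂_Ingrid = 0.88(35.1) + 0.12(50.5) = 36.9480
T̂_Nadia = 0.88(36.9) + 0.12(42.8) = 37.6080
Difference = 36.9480 − 37.6080 = -0.6600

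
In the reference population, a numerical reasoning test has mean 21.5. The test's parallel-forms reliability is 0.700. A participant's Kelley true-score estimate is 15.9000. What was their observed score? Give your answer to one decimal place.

13.5

T̂ = ρX + (1 − ρ)μ  ⇒  X = (T̂ − (1 − ρ)μ) / ρ
X = (15.9000 − 0.300 × 21.5) / 0.700 = (15.9000 − 6.4500) / 0.700 = 9.4500 / 0.700 = 13.500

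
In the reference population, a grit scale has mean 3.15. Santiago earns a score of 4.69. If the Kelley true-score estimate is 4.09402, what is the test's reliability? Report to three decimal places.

T̂ = ρX + (1 − ρ)μ  ⇒  T̂ − μ = ρ(X − μ)
ρ = (T̂ − μ)/(X − μ) = (4.09402 − 3.15) / (4.69 − 3.15) = 0.94402 / 1.54 = 0.61300

0.613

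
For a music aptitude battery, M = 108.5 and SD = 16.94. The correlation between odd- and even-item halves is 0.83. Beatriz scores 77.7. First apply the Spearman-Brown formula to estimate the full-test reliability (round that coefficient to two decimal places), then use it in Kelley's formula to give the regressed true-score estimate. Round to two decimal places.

80.47

Spearman-Brown: ρ = 2r/(1 + r) = 2(0.83)/(1 + 0.83) = 1.660/1.83 = 0.9071 → 0.91
T̂ = ρX + (1 − ρ)μ
  = 0.91 × 77.7 + 0.09 × 108.5
  = 70.707 + 9.765
  = 80.472
  ≈ 80.47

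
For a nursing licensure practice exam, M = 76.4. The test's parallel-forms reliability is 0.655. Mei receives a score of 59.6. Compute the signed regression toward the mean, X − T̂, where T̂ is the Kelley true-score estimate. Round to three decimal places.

-5.796

T̂ = 0.655(59.6) + 0.345(76.4) = 39.0380 + 26.3580 = 65.39600 → 65.3960
X − T̂ = 59.6 − 65.3960 = -5.7960 → -5.796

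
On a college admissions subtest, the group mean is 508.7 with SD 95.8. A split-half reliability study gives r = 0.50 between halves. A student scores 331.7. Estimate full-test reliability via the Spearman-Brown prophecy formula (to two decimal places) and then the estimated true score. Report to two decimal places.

390.11

Spearman-Brown: ρ = 2r/(1 + r) = 2(0.50)/(1 + 0.50) = 1.000/1.50 = 0.6667 → 0.67
T̂ = 0.67(331.7) + 0.33(508.7) = 222.239 + 167.871 = 390.110 → 390.11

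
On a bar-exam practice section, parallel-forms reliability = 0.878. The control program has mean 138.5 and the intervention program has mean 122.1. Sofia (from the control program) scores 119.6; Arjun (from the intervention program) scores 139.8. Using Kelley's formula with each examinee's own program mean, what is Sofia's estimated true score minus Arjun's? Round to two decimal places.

T̂_Sofia = 0.878(119.6) + 0.122(138.5) = 121.9058
T̂_Arjun = 0.878(139.8) + 0.122(122.1) = 137.6406
Difference = 121.9058 − 137.6406 = -15.7348

-15.73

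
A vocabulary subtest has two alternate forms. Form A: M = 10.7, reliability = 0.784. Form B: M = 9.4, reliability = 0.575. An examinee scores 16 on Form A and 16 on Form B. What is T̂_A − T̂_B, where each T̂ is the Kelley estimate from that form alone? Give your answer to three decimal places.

1.660

T̂_A = 0.784(16) + 0.216(10.7) = 14.85520
T̂_B = 0.575(16) + 0.425(9.4) = 13.19500
T̂_A − T̂_B = 1.66020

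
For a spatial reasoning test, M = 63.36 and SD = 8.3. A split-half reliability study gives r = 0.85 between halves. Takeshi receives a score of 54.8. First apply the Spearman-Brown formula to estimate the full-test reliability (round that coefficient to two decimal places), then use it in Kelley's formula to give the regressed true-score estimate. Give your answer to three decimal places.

55.485

Spearman-Brown: ρ = 2r/(1 + r) = 2(0.85)/(1 + 0.85) = 1.700/1.85 = 0.9189 → 0.92
Kelley's formula gives T̂ = 0.92·54.8 + 0.08·63.36 = 50.416 + 5.0688 = 55.4848.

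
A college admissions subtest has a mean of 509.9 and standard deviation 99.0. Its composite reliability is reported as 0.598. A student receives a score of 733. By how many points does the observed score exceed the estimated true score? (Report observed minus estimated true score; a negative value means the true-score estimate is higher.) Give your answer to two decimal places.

89.69

T̂ = 0.598(733) + 0.402(509.9) = 438.334 + 204.9798 = 643.3138 → 643.314
X − T̂ = 733 − 643.314 = 89.686 → 89.69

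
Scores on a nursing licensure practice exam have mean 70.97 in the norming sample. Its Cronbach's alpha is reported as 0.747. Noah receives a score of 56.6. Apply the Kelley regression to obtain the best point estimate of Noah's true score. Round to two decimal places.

T̂ = 0.747(56.6) + 0.253(70.97) = 42.2802 + 17.95541 = 60.236 → 60.24

60.24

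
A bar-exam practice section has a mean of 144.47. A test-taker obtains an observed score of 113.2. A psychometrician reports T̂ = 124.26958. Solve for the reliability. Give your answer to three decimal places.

0.646

T̂ = ρX + (1 − ρ)μ  ⇒  T̂ − μ = ρ(X − μ)
ρ = (T̂ − μ)/(X − μ) = (124.26958 − 144.47) / (113.2 − 144.47) = -20.20042 / -31.27 = 0.64600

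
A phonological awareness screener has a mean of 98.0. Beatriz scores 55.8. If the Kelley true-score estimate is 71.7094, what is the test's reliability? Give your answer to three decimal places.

0.623

T̂ = ρX + (1 − ρ)μ  ⇒  T̂ − μ = ρ(X − μ)
ρ = (T̂ − μ)/(X − μ) = (71.7094 − 98.0) / (55.8 − 98.0) = -26.2906 / -42.2 = 0.62300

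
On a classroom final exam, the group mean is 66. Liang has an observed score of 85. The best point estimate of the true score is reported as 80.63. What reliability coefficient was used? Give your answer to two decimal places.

0.77

T̂ = ρX + (1 − ρ)μ  ⇒  T̂ − μ = ρ(X − μ)
ρ = (T̂ − μ)/(X − μ) = (80.63 − 66) / (85 − 66) = 14.63 / 19.0 = 0.7700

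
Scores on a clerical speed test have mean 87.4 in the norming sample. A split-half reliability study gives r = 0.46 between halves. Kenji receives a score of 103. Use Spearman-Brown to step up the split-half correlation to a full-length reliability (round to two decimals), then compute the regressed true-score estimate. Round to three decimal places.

Spearman-Brown: ρ = 2r/(1 + r) = 2(0.46)/(1 + 0.46) = 0.920/1.46 = 0.6301 → 0.63
Regress the observed score toward the mean by the unreliability: T̂ = 0.63·103 + 0.37·87.4 = 64.89 + 32.338 = 97.2280.

97.228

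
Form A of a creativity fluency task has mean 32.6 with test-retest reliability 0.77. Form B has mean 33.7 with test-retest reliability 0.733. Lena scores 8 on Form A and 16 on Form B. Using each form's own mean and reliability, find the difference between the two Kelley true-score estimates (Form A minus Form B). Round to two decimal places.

-7.07

T̂_A = 0.77(8) + 0.23(32.6) = 13.6580
T̂_B = 0.733(16) + 0.267(33.7) = 20.7259
T̂_A − T̂_B = -7.0679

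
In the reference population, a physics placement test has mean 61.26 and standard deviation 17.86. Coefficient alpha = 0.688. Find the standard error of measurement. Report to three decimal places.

SEM = SD · √(1 − ρ) = 17.86 × √0.312 = 17.86 × 0.5586 = 9.9761

9.976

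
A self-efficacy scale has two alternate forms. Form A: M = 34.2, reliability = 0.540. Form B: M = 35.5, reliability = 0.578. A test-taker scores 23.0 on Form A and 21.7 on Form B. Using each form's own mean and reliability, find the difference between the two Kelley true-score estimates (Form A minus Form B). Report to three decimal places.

0.628

T̂_A = 0.540(23.0) + 0.460(34.2) = 28.15200
T̂_B = 0.578(21.7) + 0.422(35.5) = 27.52360
T̂_A − T̂_B = 0.62840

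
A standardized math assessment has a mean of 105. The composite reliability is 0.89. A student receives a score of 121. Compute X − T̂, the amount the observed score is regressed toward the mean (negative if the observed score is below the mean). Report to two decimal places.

1.76

Regress the observed score toward the mean by the unreliability: T̂ = 0.89·121 + 0.11·105 = 107.69 + 11.55 = 119.2400.
X − T̂ = 121 − 119.240 = 1.760 → 1.76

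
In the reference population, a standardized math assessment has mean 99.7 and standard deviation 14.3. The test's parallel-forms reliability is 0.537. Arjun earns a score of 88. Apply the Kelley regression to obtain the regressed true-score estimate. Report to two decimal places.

T̂ = 0.537(88) + 0.463(99.7) = 47.256 + 46.1611 = 93.417 → 93.42

93.42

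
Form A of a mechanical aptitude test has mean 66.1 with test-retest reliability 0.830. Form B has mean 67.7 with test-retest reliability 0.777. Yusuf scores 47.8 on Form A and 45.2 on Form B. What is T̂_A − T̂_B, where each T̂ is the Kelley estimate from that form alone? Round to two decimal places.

0.69

T̂_A = 0.830(47.8) + 0.170(66.1) = 50.9110
T̂_B = 0.777(45.2) + 0.223(67.7) = 50.2175
T̂_A − T̂_B = 0.6935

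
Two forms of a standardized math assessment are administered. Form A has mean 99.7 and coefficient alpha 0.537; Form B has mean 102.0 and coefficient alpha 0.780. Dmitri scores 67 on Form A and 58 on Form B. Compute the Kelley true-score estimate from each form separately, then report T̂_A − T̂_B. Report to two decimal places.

T̂_A = 0.537(67) + 0.463(99.7) = 82.1401
T̂_B = 0.780(58) + 0.220(102.0) = 67.6800
T̂_A − T̂_B = 14.4601

14.46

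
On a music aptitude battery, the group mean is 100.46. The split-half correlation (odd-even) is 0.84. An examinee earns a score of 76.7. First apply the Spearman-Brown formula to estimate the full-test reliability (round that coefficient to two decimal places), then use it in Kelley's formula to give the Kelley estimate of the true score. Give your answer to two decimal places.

78.84

Spearman-Brown: ρ = 2r/(1 + r) = 2(0.84)/(1 + 0.84) = 1.680/1.84 = 0.9130 → 0.91
T̂ = 0.91(76.7) + 0.09(100.46) = 69.797 + 9.0414 = 78.838 → 78.84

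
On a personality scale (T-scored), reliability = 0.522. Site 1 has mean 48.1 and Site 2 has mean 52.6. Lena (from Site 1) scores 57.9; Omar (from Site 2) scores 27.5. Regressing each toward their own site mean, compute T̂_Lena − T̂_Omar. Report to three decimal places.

13.718

T̂_Lena = 0.522(57.9) + 0.478(48.1) = 53.21560
T̂_Omar = 0.522(27.5) + 0.478(52.6) = 39.49780
Difference = 53.21560 − 39.49780 = 13.71780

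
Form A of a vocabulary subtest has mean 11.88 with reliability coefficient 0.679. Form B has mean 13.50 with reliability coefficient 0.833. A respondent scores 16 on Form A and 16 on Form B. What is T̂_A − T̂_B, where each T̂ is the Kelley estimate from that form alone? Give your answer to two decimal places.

T̂_A = 0.679(16) + 0.321(11.88) = 14.6775
T̂_B = 0.833(16) + 0.167(13.50) = 15.5825
T̂_A − T̂_B = -0.9050

-0.91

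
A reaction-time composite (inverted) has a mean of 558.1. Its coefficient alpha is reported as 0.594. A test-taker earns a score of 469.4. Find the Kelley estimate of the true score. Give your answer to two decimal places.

Weight the observed score by reliability and the mean by (1 − reliability): T̂ = 0.594·469.4 + 0.406·558.1 = 278.8236 + 226.5886 = 505.412.

505.41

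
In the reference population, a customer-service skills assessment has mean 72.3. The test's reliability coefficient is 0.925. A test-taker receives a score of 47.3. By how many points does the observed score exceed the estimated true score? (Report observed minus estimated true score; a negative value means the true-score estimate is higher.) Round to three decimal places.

T̂ = 0.925(47.3) + 0.075(72.3) = 43.7525 + 5.4225 = 49.17500 → 49.1750
X − T̂ = 47.3 − 49.1750 = -1.8750 → -1.875

-1.875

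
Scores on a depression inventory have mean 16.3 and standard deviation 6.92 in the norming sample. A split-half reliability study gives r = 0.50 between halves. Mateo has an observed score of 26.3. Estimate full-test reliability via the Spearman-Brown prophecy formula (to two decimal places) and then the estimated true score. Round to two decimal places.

23.00

Spearman-Brown: ρ = 2r/(1 + r) = 2(0.50)/(1 + 0.50) = 1.000/1.50 = 0.6667 → 0.67
Regress the observed score toward the mean by the unreliability: T̂ = 0.67·26.3 + 0.33·16.3 = 17.621 + 5.379 = 23.000.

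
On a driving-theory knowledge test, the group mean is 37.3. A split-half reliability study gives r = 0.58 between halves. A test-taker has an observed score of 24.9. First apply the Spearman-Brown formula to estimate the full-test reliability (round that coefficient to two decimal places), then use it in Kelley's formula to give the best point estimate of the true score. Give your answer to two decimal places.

28.25

Spearman-Brown: ρ = 2r/(1 + r) = 2(0.58)/(1 + 0.58) = 1.160/1.58 = 0.7342 → 0.73
T̂ = ρX + (1 − ρ)μ
  = 0.73 × 24.9 + 0.27 × 37.3
  = 18.177 + 10.071
  = 28.248
  ≈ 28.25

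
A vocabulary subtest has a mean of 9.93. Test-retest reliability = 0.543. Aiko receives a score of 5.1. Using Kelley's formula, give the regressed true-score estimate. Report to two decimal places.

T̂ = 0.543(5.1) + 0.457(9.93) = 2.7693 + 4.53801 = 7.307 → 7.31

7.31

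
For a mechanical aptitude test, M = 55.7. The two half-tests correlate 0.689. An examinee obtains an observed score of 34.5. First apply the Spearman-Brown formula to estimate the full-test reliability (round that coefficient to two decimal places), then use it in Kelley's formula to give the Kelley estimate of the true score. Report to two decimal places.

38.32

Spearman-Brown: ρ = 2r/(1 + r) = 2(0.689)/(1 + 0.689) = 1.3780/1.689 = 0.8159 → 0.82
Regress the observed score toward the mean by the unreliability: T̂ = 0.82·34.5 + 0.18·55.7 = 28.290 + 10.026 = 38.316.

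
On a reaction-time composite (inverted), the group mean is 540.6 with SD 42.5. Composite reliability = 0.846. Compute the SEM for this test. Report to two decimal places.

16.68

SEM = SD · √(1 − ρ) = 42.5 × √0.154 = 42.5 × 0.3924 = 16.678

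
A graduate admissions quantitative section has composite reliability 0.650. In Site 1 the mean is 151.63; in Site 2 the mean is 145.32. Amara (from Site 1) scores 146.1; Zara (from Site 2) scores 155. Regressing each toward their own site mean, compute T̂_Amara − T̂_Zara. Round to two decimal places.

-3.58

T̂_Amara = 0.650(146.1) + 0.350(151.63) = 148.0355
T̂_Zara = 0.650(155) + 0.350(145.32) = 151.6120
Difference = 148.0355 − 151.6120 = -3.5765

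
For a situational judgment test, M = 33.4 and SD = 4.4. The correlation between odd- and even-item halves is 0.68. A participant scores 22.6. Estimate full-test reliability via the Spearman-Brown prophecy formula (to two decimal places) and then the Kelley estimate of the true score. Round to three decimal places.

Spearman-Brown: ρ = 2r/(1 + r) = 2(0.68)/(1 + 0.68) = 1.360/1.68 = 0.8095 → 0.81
T̂ = 0.81(22.6) + 0.19(33.4) = 18.306 + 6.346 = 24.6520 → 24.652

24.652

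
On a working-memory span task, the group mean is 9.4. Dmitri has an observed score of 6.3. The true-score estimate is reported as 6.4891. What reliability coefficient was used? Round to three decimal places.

T̂ = ρX + (1 − ρ)μ  ⇒  T̂ − μ = ρ(X − μ)
ρ = (T̂ − μ)/(X − μ) = (6.4891 − 9.4) / (6.3 − 9.4) = -2.9109 / -3.1 = 0.93900

0.939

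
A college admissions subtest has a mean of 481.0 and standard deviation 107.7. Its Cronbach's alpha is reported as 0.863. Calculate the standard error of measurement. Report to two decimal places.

39.86

SEM = SD · √(1 − ρ) = 107.7 × √0.137 = 107.7 × 0.3701 = 39.864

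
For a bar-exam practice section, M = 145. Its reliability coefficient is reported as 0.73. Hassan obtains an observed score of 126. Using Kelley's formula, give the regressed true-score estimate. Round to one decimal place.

T̂ = ρX + (1 − ρ)μ
  = 0.73 × 126 + 0.27 × 145
  = 91.98 + 39.15
  = 131.13
  ≈ 131.1

131.1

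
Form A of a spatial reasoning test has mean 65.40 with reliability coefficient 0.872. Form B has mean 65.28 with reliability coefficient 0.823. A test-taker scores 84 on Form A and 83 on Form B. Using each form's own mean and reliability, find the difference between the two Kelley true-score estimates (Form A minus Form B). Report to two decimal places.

T̂_A = 0.872(84) + 0.128(65.40) = 81.6192
T̂_B = 0.823(83) + 0.177(65.28) = 79.8636
T̂_A − T̂_B = 1.7556

1.76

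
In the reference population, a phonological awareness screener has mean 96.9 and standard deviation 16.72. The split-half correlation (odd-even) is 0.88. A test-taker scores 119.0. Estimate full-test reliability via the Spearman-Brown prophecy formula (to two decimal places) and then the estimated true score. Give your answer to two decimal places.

117.67

Spearman-Brown: ρ = 2r/(1 + r) = 2(0.88)/(1 + 0.88) = 1.760/1.88 = 0.9362 → 0.94
Kelley's formula gives T̂ = 0.94·119.0 + 0.06·96.9 = 111.860 + 5.814 = 117.674.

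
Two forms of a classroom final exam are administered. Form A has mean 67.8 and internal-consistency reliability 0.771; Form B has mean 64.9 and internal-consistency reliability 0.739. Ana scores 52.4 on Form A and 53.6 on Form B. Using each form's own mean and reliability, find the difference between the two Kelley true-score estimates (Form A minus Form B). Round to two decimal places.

T̂_A = 0.771(52.4) + 0.229(67.8) = 55.9266
T̂_B = 0.739(53.6) + 0.261(64.9) = 56.5493
T̂_A − T̂_B = -0.6227

-0.62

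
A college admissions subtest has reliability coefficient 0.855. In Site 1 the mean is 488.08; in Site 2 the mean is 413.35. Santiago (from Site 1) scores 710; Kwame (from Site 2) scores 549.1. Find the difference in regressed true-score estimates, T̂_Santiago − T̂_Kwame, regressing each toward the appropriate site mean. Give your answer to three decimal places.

T̂_Santiago = 0.855(710) + 0.145(488.08) = 677.82160
T̂_Kwame = 0.855(549.1) + 0.145(413.35) = 529.41625
Difference = 677.82160 − 529.41625 = 148.40535

148.405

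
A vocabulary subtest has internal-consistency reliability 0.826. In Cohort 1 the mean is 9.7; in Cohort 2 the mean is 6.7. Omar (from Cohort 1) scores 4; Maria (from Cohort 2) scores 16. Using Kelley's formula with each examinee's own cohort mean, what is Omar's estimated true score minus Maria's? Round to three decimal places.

T̂_Omar = 0.826(4) + 0.174(9.7) = 4.99180
T̂_Maria = 0.826(16) + 0.174(6.7) = 14.38180
Difference = 4.99180 − 14.38180 = -9.39000

-9.390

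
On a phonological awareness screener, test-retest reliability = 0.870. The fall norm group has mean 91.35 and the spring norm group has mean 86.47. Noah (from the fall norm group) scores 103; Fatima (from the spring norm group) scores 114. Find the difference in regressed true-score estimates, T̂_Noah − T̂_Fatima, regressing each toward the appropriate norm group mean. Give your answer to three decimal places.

-8.936

T̂_Noah = 0.870(103) + 0.130(91.35) = 101.48550
T̂_Fatima = 0.870(114) + 0.130(86.47) = 110.42110
Difference = 101.48550 − 110.42110 = -8.93560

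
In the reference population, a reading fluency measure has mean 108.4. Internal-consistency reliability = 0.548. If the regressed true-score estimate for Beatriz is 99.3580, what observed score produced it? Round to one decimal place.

T̂ = ρX + (1 − ρ)μ  ⇒  X = (T̂ − (1 − ρ)μ) / ρ
X = (99.3580 − 0.452 × 108.4) / 0.548 = (99.3580 − 48.9968) / 0.548 = 50.3612 / 0.548 = 91.900

91.9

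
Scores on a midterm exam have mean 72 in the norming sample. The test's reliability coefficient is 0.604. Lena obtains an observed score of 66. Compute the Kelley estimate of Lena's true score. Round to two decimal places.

T̂ = 0.604(66) + 0.396(72) = 39.864 + 28.512 = 68.376 → 68.38

68.38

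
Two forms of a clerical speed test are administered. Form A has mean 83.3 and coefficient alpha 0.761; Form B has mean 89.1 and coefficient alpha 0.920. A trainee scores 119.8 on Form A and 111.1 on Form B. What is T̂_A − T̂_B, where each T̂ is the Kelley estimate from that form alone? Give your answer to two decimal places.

1.74

T̂_A = 0.761(119.8) + 0.239(83.3) = 111.0765
T̂_B = 0.920(111.1) + 0.080(89.1) = 109.3400
T̂_A − T̂_B = 1.7365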